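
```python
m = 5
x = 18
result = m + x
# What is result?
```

Answer: 23

Derivation:
Trace (tracking result):
m = 5  # -> m = 5
x = 18  # -> x = 18
result = m + x  # -> result = 23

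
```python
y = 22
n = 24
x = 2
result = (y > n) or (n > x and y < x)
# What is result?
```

Answer: False

Derivation:
Trace (tracking result):
y = 22  # -> y = 22
n = 24  # -> n = 24
x = 2  # -> x = 2
result = y > n or (n > x and y < x)  # -> result = False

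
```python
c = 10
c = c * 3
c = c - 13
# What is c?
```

Trace (tracking c):
c = 10  # -> c = 10
c = c * 3  # -> c = 30
c = c - 13  # -> c = 17

Answer: 17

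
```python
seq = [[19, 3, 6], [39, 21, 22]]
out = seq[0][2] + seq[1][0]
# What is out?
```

Answer: 45

Derivation:
Trace (tracking out):
seq = [[19, 3, 6], [39, 21, 22]]  # -> seq = [[19, 3, 6], [39, 21, 22]]
out = seq[0][2] + seq[1][0]  # -> out = 45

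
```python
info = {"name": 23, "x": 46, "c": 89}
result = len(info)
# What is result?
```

Answer: 3

Derivation:
Trace (tracking result):
info = {'name': 23, 'x': 46, 'c': 89}  # -> info = {'name': 23, 'x': 46, 'c': 89}
result = len(info)  # -> result = 3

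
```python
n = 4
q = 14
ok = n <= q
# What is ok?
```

Trace (tracking ok):
n = 4  # -> n = 4
q = 14  # -> q = 14
ok = n <= q  # -> ok = True

Answer: True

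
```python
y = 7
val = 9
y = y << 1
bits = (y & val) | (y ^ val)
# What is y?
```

Answer: 14

Derivation:
Trace (tracking y):
y = 7  # -> y = 7
val = 9  # -> val = 9
y = y << 1  # -> y = 14
bits = y & val | y ^ val  # -> bits = 15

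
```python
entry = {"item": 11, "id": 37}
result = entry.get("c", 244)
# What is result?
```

Trace (tracking result):
entry = {'item': 11, 'id': 37}  # -> entry = {'item': 11, 'id': 37}
result = entry.get('c', 244)  # -> result = 244

Answer: 244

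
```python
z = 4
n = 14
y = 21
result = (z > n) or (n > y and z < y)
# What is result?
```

Trace (tracking result):
z = 4  # -> z = 4
n = 14  # -> n = 14
y = 21  # -> y = 21
result = z > n or (n > y and z < y)  # -> result = False

Answer: False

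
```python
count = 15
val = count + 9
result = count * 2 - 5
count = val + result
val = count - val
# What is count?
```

Answer: 49

Derivation:
Trace (tracking count):
count = 15  # -> count = 15
val = count + 9  # -> val = 24
result = count * 2 - 5  # -> result = 25
count = val + result  # -> count = 49
val = count - val  # -> val = 25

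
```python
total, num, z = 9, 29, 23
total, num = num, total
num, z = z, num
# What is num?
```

Trace (tracking num):
total, num, z = (9, 29, 23)  # -> total = 9, num = 29, z = 23
total, num = (num, total)  # -> total = 29, num = 9
num, z = (z, num)  # -> num = 23, z = 9

Answer: 23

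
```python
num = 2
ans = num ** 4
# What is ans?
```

Trace (tracking ans):
num = 2  # -> num = 2
ans = num ** 4  # -> ans = 16

Answer: 16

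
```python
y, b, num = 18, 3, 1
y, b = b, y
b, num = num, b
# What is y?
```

Trace (tracking y):
y, b, num = (18, 3, 1)  # -> y = 18, b = 3, num = 1
y, b = (b, y)  # -> y = 3, b = 18
b, num = (num, b)  # -> b = 1, num = 18

Answer: 3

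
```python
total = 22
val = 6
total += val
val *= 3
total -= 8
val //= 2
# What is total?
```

Trace (tracking total):
total = 22  # -> total = 22
val = 6  # -> val = 6
total += val  # -> total = 28
val *= 3  # -> val = 18
total -= 8  # -> total = 20
val //= 2  # -> val = 9

Answer: 20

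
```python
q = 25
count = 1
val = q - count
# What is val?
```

Trace (tracking val):
q = 25  # -> q = 25
count = 1  # -> count = 1
val = q - count  # -> val = 24

Answer: 24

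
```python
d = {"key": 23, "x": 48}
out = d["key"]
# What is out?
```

Answer: 23

Derivation:
Trace (tracking out):
d = {'key': 23, 'x': 48}  # -> d = {'key': 23, 'x': 48}
out = d['key']  # -> out = 23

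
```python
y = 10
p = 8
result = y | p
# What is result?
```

Trace (tracking result):
y = 10  # -> y = 10
p = 8  # -> p = 8
result = y | p  # -> result = 10

Answer: 10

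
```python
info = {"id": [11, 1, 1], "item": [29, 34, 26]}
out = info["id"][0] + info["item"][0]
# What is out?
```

Trace (tracking out):
info = {'id': [11, 1, 1], 'item': [29, 34, 26]}  # -> info = {'id': [11, 1, 1], 'item': [29, 34, 26]}
out = info['id'][0] + info['item'][0]  # -> out = 40

Answer: 40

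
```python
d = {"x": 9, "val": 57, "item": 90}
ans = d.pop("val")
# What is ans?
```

Trace (tracking ans):
d = {'x': 9, 'val': 57, 'item': 90}  # -> d = {'x': 9, 'val': 57, 'item': 90}
ans = d.pop('val')  # -> ans = 57

Answer: 57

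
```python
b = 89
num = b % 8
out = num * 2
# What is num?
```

Answer: 1

Derivation:
Trace (tracking num):
b = 89  # -> b = 89
num = b % 8  # -> num = 1
out = num * 2  # -> out = 2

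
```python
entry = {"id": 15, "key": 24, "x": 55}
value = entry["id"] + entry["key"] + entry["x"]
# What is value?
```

Trace (tracking value):
entry = {'id': 15, 'key': 24, 'x': 55}  # -> entry = {'id': 15, 'key': 24, 'x': 55}
value = entry['id'] + entry['key'] + entry['x']  # -> value = 94

Answer: 94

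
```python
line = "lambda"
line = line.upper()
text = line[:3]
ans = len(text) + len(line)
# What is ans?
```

Trace (tracking ans):
line = 'lambda'  # -> line = 'lambda'
line = line.upper()  # -> line = 'LAMBDA'
text = line[:3]  # -> text = 'LAM'
ans = len(text) + len(line)  # -> ans = 9

Answer: 9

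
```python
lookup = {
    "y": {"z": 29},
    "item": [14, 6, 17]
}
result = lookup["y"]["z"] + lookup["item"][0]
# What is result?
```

Trace (tracking result):
lookup = {'y': {'z': 29}, 'item': [14, 6, 17]}  # -> lookup = {'y': {'z': 29}, 'item': [14, 6, 17]}
result = lookup['y']['z'] + lookup['item'][0]  # -> result = 43

Answer: 43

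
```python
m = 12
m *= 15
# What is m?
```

Trace (tracking m):
m = 12  # -> m = 12
m *= 15  # -> m = 180

Answer: 180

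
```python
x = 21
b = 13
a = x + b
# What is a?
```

Trace (tracking a):
x = 21  # -> x = 21
b = 13  # -> b = 13
a = x + b  # -> a = 34

Answer: 34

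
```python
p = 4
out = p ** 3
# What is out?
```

Trace (tracking out):
p = 4  # -> p = 4
out = p ** 3  # -> out = 64

Answer: 64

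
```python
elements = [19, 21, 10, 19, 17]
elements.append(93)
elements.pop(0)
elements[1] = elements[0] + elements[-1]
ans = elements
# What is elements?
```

Trace (tracking elements):
elements = [19, 21, 10, 19, 17]  # -> elements = [19, 21, 10, 19, 17]
elements.append(93)  # -> elements = [19, 21, 10, 19, 17, 93]
elements.pop(0)  # -> elements = [21, 10, 19, 17, 93]
elements[1] = elements[0] + elements[-1]  # -> elements = [21, 114, 19, 17, 93]
ans = elements  # -> ans = [21, 114, 19, 17, 93]

Answer: [21, 114, 19, 17, 93]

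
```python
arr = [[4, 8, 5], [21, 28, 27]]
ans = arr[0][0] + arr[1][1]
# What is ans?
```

Answer: 32

Derivation:
Trace (tracking ans):
arr = [[4, 8, 5], [21, 28, 27]]  # -> arr = [[4, 8, 5], [21, 28, 27]]
ans = arr[0][0] + arr[1][1]  # -> ans = 32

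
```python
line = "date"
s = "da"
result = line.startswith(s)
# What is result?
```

Answer: True

Derivation:
Trace (tracking result):
line = 'date'  # -> line = 'date'
s = 'da'  # -> s = 'da'
result = line.startswith(s)  # -> result = True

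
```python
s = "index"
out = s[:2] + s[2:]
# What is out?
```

Trace (tracking out):
s = 'index'  # -> s = 'index'
out = s[:2] + s[2:]  # -> out = 'index'

Answer: 'index'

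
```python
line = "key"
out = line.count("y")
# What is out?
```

Trace (tracking out):
line = 'key'  # -> line = 'key'
out = line.count('y')  # -> out = 1

Answer: 1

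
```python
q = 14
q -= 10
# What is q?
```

Trace (tracking q):
q = 14  # -> q = 14
q -= 10  # -> q = 4

Answer: 4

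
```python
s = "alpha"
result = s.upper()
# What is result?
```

Trace (tracking result):
s = 'alpha'  # -> s = 'alpha'
result = s.upper()  # -> result = 'ALPHA'

Answer: 'ALPHA'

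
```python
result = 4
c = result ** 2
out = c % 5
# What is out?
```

Answer: 1

Derivation:
Trace (tracking out):
result = 4  # -> result = 4
c = result ** 2  # -> c = 16
out = c % 5  # -> out = 1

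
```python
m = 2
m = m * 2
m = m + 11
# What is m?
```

Trace (tracking m):
m = 2  # -> m = 2
m = m * 2  # -> m = 4
m = m + 11  # -> m = 15

Answer: 15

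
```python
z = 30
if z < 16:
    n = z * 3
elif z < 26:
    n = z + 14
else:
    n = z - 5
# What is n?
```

Answer: 25

Derivation:
Trace (tracking n):
z = 30  # -> z = 30
if z < 16:  # condition is False
elif z < 26:  # condition is False
else:
    n = z - 5  # -> n = 25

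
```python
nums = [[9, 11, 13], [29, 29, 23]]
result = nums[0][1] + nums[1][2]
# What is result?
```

Trace (tracking result):
nums = [[9, 11, 13], [29, 29, 23]]  # -> nums = [[9, 11, 13], [29, 29, 23]]
result = nums[0][1] + nums[1][2]  # -> result = 34

Answer: 34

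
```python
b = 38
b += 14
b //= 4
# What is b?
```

Trace (tracking b):
b = 38  # -> b = 38
b += 14  # -> b = 52
b //= 4  # -> b = 13

Answer: 13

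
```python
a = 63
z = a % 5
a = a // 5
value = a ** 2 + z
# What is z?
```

Answer: 3

Derivation:
Trace (tracking z):
a = 63  # -> a = 63
z = a % 5  # -> z = 3
a = a // 5  # -> a = 12
value = a ** 2 + z  # -> value = 147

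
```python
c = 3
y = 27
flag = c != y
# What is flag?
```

Trace (tracking flag):
c = 3  # -> c = 3
y = 27  # -> y = 27
flag = c != y  # -> flag = True

Answer: True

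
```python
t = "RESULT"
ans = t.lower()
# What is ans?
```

Trace (tracking ans):
t = 'RESULT'  # -> t = 'RESULT'
ans = t.lower()  # -> ans = 'result'

Answer: 'result'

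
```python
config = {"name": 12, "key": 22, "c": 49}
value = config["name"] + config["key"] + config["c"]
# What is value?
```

Trace (tracking value):
config = {'name': 12, 'key': 22, 'c': 49}  # -> config = {'name': 12, 'key': 22, 'c': 49}
value = config['name'] + config['key'] + config['c']  # -> value = 83

Answer: 83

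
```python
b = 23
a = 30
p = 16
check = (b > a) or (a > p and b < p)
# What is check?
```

Trace (tracking check):
b = 23  # -> b = 23
a = 30  # -> a = 30
p = 16  # -> p = 16
check = b > a or (a > p and b < p)  # -> check = False

Answer: False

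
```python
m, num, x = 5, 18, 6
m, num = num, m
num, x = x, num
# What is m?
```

Answer: 18

Derivation:
Trace (tracking m):
m, num, x = (5, 18, 6)  # -> m = 5, num = 18, x = 6
m, num = (num, m)  # -> m = 18, num = 5
num, x = (x, num)  # -> num = 6, x = 5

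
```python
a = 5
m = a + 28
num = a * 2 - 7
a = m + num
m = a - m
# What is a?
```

Trace (tracking a):
a = 5  # -> a = 5
m = a + 28  # -> m = 33
num = a * 2 - 7  # -> num = 3
a = m + num  # -> a = 36
m = a - m  # -> m = 3

Answer: 36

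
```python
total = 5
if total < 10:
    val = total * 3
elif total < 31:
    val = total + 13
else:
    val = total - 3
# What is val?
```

Answer: 15

Derivation:
Trace (tracking val):
total = 5  # -> total = 5
if total < 10:  # condition is True
    val = total * 3  # -> val = 15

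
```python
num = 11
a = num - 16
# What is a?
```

Trace (tracking a):
num = 11  # -> num = 11
a = num - 16  # -> a = -5

Answer: -5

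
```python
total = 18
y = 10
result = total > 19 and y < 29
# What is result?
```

Answer: False

Derivation:
Trace (tracking result):
total = 18  # -> total = 18
y = 10  # -> y = 10
result = total > 19 and y < 29  # -> result = False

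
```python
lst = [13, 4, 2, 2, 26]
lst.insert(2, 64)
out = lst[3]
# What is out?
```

Trace (tracking out):
lst = [13, 4, 2, 2, 26]  # -> lst = [13, 4, 2, 2, 26]
lst.insert(2, 64)  # -> lst = [13, 4, 64, 2, 2, 26]
out = lst[3]  # -> out = 2

Answer: 2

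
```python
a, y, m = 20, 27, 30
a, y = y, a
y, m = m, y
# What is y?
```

Answer: 30

Derivation:
Trace (tracking y):
a, y, m = (20, 27, 30)  # -> a = 20, y = 27, m = 30
a, y = (y, a)  # -> a = 27, y = 20
y, m = (m, y)  # -> y = 30, m = 20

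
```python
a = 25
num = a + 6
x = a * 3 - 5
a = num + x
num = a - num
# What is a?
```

Trace (tracking a):
a = 25  # -> a = 25
num = a + 6  # -> num = 31
x = a * 3 - 5  # -> x = 70
a = num + x  # -> a = 101
num = a - num  # -> num = 70

Answer: 101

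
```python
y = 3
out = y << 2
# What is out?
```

Trace (tracking out):
y = 3  # -> y = 3
out = y << 2  # -> out = 12

Answer: 12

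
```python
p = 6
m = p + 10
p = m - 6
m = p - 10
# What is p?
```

Trace (tracking p):
p = 6  # -> p = 6
m = p + 10  # -> m = 16
p = m - 6  # -> p = 10
m = p - 10  # -> m = 0

Answer: 10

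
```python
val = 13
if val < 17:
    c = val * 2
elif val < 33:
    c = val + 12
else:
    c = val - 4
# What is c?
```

Trace (tracking c):
val = 13  # -> val = 13
if val < 17:  # condition is True
    c = val * 2  # -> c = 26

Answer: 26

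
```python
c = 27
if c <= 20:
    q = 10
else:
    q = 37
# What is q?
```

Trace (tracking q):
c = 27  # -> c = 27
if c <= 20:  # condition is False
else:
    q = 37  # -> q = 37

Answer: 37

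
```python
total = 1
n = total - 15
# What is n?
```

Trace (tracking n):
total = 1  # -> total = 1
n = total - 15  # -> n = -14

Answer: -14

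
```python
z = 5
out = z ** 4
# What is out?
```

Trace (tracking out):
z = 5  # -> z = 5
out = z ** 4  # -> out = 625

Answer: 625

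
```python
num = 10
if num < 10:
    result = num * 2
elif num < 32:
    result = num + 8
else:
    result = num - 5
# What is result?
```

Trace (tracking result):
num = 10  # -> num = 10
if num < 10:  # condition is False
elif num < 32:  # condition is True
    result = num + 8  # -> result = 18

Answer: 18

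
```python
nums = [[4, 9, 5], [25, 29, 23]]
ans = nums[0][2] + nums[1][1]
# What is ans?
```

Answer: 34

Derivation:
Trace (tracking ans):
nums = [[4, 9, 5], [25, 29, 23]]  # -> nums = [[4, 9, 5], [25, 29, 23]]
ans = nums[0][2] + nums[1][1]  # -> ans = 34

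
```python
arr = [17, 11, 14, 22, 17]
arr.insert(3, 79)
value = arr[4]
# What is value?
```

Answer: 22

Derivation:
Trace (tracking value):
arr = [17, 11, 14, 22, 17]  # -> arr = [17, 11, 14, 22, 17]
arr.insert(3, 79)  # -> arr = [17, 11, 14, 79, 22, 17]
value = arr[4]  # -> value = 22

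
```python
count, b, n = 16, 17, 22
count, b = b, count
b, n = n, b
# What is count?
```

Trace (tracking count):
count, b, n = (16, 17, 22)  # -> count = 16, b = 17, n = 22
count, b = (b, count)  # -> count = 17, b = 16
b, n = (n, b)  # -> b = 22, n = 16

Answer: 17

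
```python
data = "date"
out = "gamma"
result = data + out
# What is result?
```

Trace (tracking result):
data = 'date'  # -> data = 'date'
out = 'gamma'  # -> out = 'gamma'
result = data + out  # -> result = 'dategamma'

Answer: 'dategamma'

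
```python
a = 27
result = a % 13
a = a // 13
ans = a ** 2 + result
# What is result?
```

Trace (tracking result):
a = 27  # -> a = 27
result = a % 13  # -> result = 1
a = a // 13  # -> a = 2
ans = a ** 2 + result  # -> ans = 5

Answer: 1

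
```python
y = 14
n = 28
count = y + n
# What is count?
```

Trace (tracking count):
y = 14  # -> y = 14
n = 28  # -> n = 28
count = y + n  # -> count = 42

Answer: 42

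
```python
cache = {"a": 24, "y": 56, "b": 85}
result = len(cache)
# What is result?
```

Trace (tracking result):
cache = {'a': 24, 'y': 56, 'b': 85}  # -> cache = {'a': 24, 'y': 56, 'b': 85}
result = len(cache)  # -> result = 3

Answer: 3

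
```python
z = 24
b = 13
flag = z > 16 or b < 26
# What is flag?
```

Trace (tracking flag):
z = 24  # -> z = 24
b = 13  # -> b = 13
flag = z > 16 or b < 26  # -> flag = True

Answer: True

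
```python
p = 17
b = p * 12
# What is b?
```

Answer: 204

Derivation:
Trace (tracking b):
p = 17  # -> p = 17
b = p * 12  # -> b = 204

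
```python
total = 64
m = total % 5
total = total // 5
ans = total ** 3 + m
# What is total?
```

Trace (tracking total):
total = 64  # -> total = 64
m = total % 5  # -> m = 4
total = total // 5  # -> total = 12
ans = total ** 3 + m  # -> ans = 1732

Answer: 12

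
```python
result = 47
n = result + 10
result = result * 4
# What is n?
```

Answer: 57

Derivation:
Trace (tracking n):
result = 47  # -> result = 47
n = result + 10  # -> n = 57
result = result * 4  # -> result = 188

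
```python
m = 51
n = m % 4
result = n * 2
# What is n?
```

Trace (tracking n):
m = 51  # -> m = 51
n = m % 4  # -> n = 3
result = n * 2  # -> result = 6

Answer: 3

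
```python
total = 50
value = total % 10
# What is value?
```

Answer: 0

Derivation:
Trace (tracking value):
total = 50  # -> total = 50
value = total % 10  # -> value = 0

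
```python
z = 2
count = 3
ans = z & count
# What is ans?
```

Answer: 2

Derivation:
Trace (tracking ans):
z = 2  # -> z = 2
count = 3  # -> count = 3
ans = z & count  # -> ans = 2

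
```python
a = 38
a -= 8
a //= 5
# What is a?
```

Answer: 6

Derivation:
Trace (tracking a):
a = 38  # -> a = 38
a -= 8  # -> a = 30
a //= 5  # -> a = 6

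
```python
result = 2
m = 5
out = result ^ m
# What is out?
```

Trace (tracking out):
result = 2  # -> result = 2
m = 5  # -> m = 5
out = result ^ m  # -> out = 7

Answer: 7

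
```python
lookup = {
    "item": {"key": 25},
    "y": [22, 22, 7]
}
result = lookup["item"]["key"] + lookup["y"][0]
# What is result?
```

Trace (tracking result):
lookup = {'item': {'key': 25}, 'y': [22, 22, 7]}  # -> lookup = {'item': {'key': 25}, 'y': [22, 22, 7]}
result = lookup['item']['key'] + lookup['y'][0]  # -> result = 47

Answer: 47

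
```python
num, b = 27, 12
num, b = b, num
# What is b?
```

Answer: 27

Derivation:
Trace (tracking b):
num, b = (27, 12)  # -> num = 27, b = 12
num, b = (b, num)  # -> num = 12, b = 27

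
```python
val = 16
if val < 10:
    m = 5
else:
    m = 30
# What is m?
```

Trace (tracking m):
val = 16  # -> val = 16
if val < 10:  # condition is False
else:
    m = 30  # -> m = 30

Answer: 30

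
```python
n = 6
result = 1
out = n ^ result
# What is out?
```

Answer: 7

Derivation:
Trace (tracking out):
n = 6  # -> n = 6
result = 1  # -> result = 1
out = n ^ result  # -> out = 7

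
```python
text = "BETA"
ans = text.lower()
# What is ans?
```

Answer: 'beta'

Derivation:
Trace (tracking ans):
text = 'BETA'  # -> text = 'BETA'
ans = text.lower()  # -> ans = 'beta'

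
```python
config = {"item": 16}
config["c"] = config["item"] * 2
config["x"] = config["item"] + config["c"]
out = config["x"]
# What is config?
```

Answer: {'item': 16, 'c': 32, 'x': 48}

Derivation:
Trace (tracking config):
config = {'item': 16}  # -> config = {'item': 16}
config['c'] = config['item'] * 2  # -> config = {'item': 16, 'c': 32}
config['x'] = config['item'] + config['c']  # -> config = {'item': 16, 'c': 32, 'x': 48}
out = config['x']  # -> out = 48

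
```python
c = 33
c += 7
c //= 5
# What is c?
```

Trace (tracking c):
c = 33  # -> c = 33
c += 7  # -> c = 40
c //= 5  # -> c = 8

Answer: 8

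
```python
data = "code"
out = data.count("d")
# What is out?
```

Trace (tracking out):
data = 'code'  # -> data = 'code'
out = data.count('d')  # -> out = 1

Answer: 1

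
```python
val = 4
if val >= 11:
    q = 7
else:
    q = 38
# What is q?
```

Answer: 38

Derivation:
Trace (tracking q):
val = 4  # -> val = 4
if val >= 11:  # condition is False
else:
    q = 38  # -> q = 38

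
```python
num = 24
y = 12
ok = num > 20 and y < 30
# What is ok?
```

Answer: True

Derivation:
Trace (tracking ok):
num = 24  # -> num = 24
y = 12  # -> y = 12
ok = num > 20 and y < 30  # -> ok = True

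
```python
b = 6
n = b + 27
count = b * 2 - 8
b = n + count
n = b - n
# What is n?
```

Trace (tracking n):
b = 6  # -> b = 6
n = b + 27  # -> n = 33
count = b * 2 - 8  # -> count = 4
b = n + count  # -> b = 37
n = b - n  # -> n = 4

Answer: 4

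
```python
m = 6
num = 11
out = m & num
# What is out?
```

Trace (tracking out):
m = 6  # -> m = 6
num = 11  # -> num = 11
out = m & num  # -> out = 2

Answer: 2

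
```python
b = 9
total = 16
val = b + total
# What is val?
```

Answer: 25

Derivation:
Trace (tracking val):
b = 9  # -> b = 9
total = 16  # -> total = 16
val = b + total  # -> val = 25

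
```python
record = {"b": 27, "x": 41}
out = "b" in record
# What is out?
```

Trace (tracking out):
record = {'b': 27, 'x': 41}  # -> record = {'b': 27, 'x': 41}
out = 'b' in record  # -> out = True

Answer: True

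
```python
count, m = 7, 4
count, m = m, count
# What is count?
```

Answer: 4

Derivation:
Trace (tracking count):
count, m = (7, 4)  # -> count = 7, m = 4
count, m = (m, count)  # -> count = 4, m = 7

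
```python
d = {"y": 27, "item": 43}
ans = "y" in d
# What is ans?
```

Trace (tracking ans):
d = {'y': 27, 'item': 43}  # -> d = {'y': 27, 'item': 43}
ans = 'y' in d  # -> ans = True

Answer: True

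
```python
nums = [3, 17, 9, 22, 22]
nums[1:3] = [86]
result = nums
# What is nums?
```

Answer: [3, 86, 22, 22]

Derivation:
Trace (tracking nums):
nums = [3, 17, 9, 22, 22]  # -> nums = [3, 17, 9, 22, 22]
nums[1:3] = [86]  # -> nums = [3, 86, 22, 22]
result = nums  # -> result = [3, 86, 22, 22]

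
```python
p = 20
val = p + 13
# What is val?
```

Answer: 33

Derivation:
Trace (tracking val):
p = 20  # -> p = 20
val = p + 13  # -> val = 33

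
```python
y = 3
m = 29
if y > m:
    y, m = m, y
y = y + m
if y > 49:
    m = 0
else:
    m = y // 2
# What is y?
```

Trace (tracking y):
y = 3  # -> y = 3
m = 29  # -> m = 29
if y > m:  # condition is False
y = y + m  # -> y = 32
if y > 49:  # condition is False
else:
    m = y // 2  # -> m = 16

Answer: 32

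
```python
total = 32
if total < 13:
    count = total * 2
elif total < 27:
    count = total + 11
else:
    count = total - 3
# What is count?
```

Answer: 29

Derivation:
Trace (tracking count):
total = 32  # -> total = 32
if total < 13:  # condition is False
elif total < 27:  # condition is False
else:
    count = total - 3  # -> count = 29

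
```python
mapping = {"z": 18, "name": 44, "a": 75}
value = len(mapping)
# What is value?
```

Answer: 3

Derivation:
Trace (tracking value):
mapping = {'z': 18, 'name': 44, 'a': 75}  # -> mapping = {'z': 18, 'name': 44, 'a': 75}
value = len(mapping)  # -> value = 3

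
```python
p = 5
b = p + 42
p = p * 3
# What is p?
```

Answer: 15

Derivation:
Trace (tracking p):
p = 5  # -> p = 5
b = p + 42  # -> b = 47
p = p * 3  # -> p = 15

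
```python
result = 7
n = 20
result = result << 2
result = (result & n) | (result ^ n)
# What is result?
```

Answer: 28

Derivation:
Trace (tracking result):
result = 7  # -> result = 7
n = 20  # -> n = 20
result = result << 2  # -> result = 28
result = result & n | result ^ n  # -> result = 28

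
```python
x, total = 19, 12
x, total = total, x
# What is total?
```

Trace (tracking total):
x, total = (19, 12)  # -> x = 19, total = 12
x, total = (total, x)  # -> x = 12, total = 19

Answer: 19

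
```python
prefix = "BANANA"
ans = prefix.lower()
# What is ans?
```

Answer: 'banana'

Derivation:
Trace (tracking ans):
prefix = 'BANANA'  # -> prefix = 'BANANA'
ans = prefix.lower()  # -> ans = 'banana'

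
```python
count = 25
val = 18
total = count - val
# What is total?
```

Answer: 7

Derivation:
Trace (tracking total):
count = 25  # -> count = 25
val = 18  # -> val = 18
total = count - val  # -> total = 7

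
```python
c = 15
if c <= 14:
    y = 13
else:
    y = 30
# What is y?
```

Answer: 30

Derivation:
Trace (tracking y):
c = 15  # -> c = 15
if c <= 14:  # condition is False
else:
    y = 30  # -> y = 30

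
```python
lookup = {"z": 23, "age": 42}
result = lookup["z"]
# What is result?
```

Trace (tracking result):
lookup = {'z': 23, 'age': 42}  # -> lookup = {'z': 23, 'age': 42}
result = lookup['z']  # -> result = 23

Answer: 23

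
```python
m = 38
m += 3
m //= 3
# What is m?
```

Answer: 13

Derivation:
Trace (tracking m):
m = 38  # -> m = 38
m += 3  # -> m = 41
m //= 3  # -> m = 13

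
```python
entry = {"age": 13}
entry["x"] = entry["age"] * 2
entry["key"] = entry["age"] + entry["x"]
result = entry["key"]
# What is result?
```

Trace (tracking result):
entry = {'age': 13}  # -> entry = {'age': 13}
entry['x'] = entry['age'] * 2  # -> entry = {'age': 13, 'x': 26}
entry['key'] = entry['age'] + entry['x']  # -> entry = {'age': 13, 'x': 26, 'key': 39}
result = entry['key']  # -> result = 39

Answer: 39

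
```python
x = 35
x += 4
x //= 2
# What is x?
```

Trace (tracking x):
x = 35  # -> x = 35
x += 4  # -> x = 39
x //= 2  # -> x = 19

Answer: 19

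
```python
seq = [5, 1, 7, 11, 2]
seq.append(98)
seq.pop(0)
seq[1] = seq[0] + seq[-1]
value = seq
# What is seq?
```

Trace (tracking seq):
seq = [5, 1, 7, 11, 2]  # -> seq = [5, 1, 7, 11, 2]
seq.append(98)  # -> seq = [5, 1, 7, 11, 2, 98]
seq.pop(0)  # -> seq = [1, 7, 11, 2, 98]
seq[1] = seq[0] + seq[-1]  # -> seq = [1, 99, 11, 2, 98]
value = seq  # -> value = [1, 99, 11, 2, 98]

Answer: [1, 99, 11, 2, 98]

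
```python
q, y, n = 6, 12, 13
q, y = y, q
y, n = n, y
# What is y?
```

Answer: 13

Derivation:
Trace (tracking y):
q, y, n = (6, 12, 13)  # -> q = 6, y = 12, n = 13
q, y = (y, q)  # -> q = 12, y = 6
y, n = (n, y)  # -> y = 13, n = 6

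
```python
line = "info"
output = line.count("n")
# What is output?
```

Trace (tracking output):
line = 'info'  # -> line = 'info'
output = line.count('n')  # -> output = 1

Answer: 1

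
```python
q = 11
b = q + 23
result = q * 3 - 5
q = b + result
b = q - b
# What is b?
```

Answer: 28

Derivation:
Trace (tracking b):
q = 11  # -> q = 11
b = q + 23  # -> b = 34
result = q * 3 - 5  # -> result = 28
q = b + result  # -> q = 62
b = q - b  # -> b = 28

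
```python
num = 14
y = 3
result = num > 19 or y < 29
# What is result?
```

Answer: True

Derivation:
Trace (tracking result):
num = 14  # -> num = 14
y = 3  # -> y = 3
result = num > 19 or y < 29  # -> result = True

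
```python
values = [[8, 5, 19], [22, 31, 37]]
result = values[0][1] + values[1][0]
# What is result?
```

Answer: 27

Derivation:
Trace (tracking result):
values = [[8, 5, 19], [22, 31, 37]]  # -> values = [[8, 5, 19], [22, 31, 37]]
result = values[0][1] + values[1][0]  # -> result = 27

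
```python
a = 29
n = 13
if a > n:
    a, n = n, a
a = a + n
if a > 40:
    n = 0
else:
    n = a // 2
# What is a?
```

Trace (tracking a):
a = 29  # -> a = 29
n = 13  # -> n = 13
if a > n:  # condition is True
    a, n = (n, a)  # -> a = 13, n = 29
a = a + n  # -> a = 42
if a > 40:  # condition is True
    n = 0  # -> n = 0

Answer: 42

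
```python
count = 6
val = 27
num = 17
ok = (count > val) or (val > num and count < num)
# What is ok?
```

Trace (tracking ok):
count = 6  # -> count = 6
val = 27  # -> val = 27
num = 17  # -> num = 17
ok = count > val or (val > num and count < num)  # -> ok = True

Answer: True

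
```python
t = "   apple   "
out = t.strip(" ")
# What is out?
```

Trace (tracking out):
t = '   apple   '  # -> t = '   apple   '
out = t.strip(' ')  # -> out = 'apple'

Answer: 'apple'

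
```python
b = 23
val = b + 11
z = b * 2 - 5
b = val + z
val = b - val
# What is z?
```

Answer: 41

Derivation:
Trace (tracking z):
b = 23  # -> b = 23
val = b + 11  # -> val = 34
z = b * 2 - 5  # -> z = 41
b = val + z  # -> b = 75
val = b - val  # -> val = 41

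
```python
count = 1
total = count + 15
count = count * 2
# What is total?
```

Answer: 16

Derivation:
Trace (tracking total):
count = 1  # -> count = 1
total = count + 15  # -> total = 16
count = count * 2  # -> count = 2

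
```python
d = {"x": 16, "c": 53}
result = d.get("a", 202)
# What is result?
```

Trace (tracking result):
d = {'x': 16, 'c': 53}  # -> d = {'x': 16, 'c': 53}
result = d.get('a', 202)  # -> result = 202

Answer: 202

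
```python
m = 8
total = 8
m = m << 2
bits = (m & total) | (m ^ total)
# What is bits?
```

Trace (tracking bits):
m = 8  # -> m = 8
total = 8  # -> total = 8
m = m << 2  # -> m = 32
bits = m & total | m ^ total  # -> bits = 40

Answer: 40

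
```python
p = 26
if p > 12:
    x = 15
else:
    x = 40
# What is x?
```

Answer: 15

Derivation:
Trace (tracking x):
p = 26  # -> p = 26
if p > 12:  # condition is True
    x = 15  # -> x = 15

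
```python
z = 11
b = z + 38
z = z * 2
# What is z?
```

Answer: 22

Derivation:
Trace (tracking z):
z = 11  # -> z = 11
b = z + 38  # -> b = 49
z = z * 2  # -> z = 22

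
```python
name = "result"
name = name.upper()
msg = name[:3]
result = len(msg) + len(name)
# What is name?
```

Trace (tracking name):
name = 'result'  # -> name = 'result'
name = name.upper()  # -> name = 'RESULT'
msg = name[:3]  # -> msg = 'RES'
result = len(msg) + len(name)  # -> result = 9

Answer: 'RESULT'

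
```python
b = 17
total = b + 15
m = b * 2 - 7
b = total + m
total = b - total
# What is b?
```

Trace (tracking b):
b = 17  # -> b = 17
total = b + 15  # -> total = 32
m = b * 2 - 7  # -> m = 27
b = total + m  # -> b = 59
total = b - total  # -> total = 27

Answer: 59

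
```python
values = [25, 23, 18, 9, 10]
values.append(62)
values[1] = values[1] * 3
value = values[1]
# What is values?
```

Trace (tracking values):
values = [25, 23, 18, 9, 10]  # -> values = [25, 23, 18, 9, 10]
values.append(62)  # -> values = [25, 23, 18, 9, 10, 62]
values[1] = values[1] * 3  # -> values = [25, 69, 18, 9, 10, 62]
value = values[1]  # -> value = 69

Answer: [25, 69, 18, 9, 10, 62]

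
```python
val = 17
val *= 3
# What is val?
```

Trace (tracking val):
val = 17  # -> val = 17
val *= 3  # -> val = 51

Answer: 51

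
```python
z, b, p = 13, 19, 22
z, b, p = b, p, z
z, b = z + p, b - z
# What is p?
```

Answer: 13

Derivation:
Trace (tracking p):
z, b, p = (13, 19, 22)  # -> z = 13, b = 19, p = 22
z, b, p = (b, p, z)  # -> z = 19, b = 22, p = 13
z, b = (z + p, b - z)  # -> z = 32, b = 3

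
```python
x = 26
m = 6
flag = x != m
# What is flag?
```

Trace (tracking flag):
x = 26  # -> x = 26
m = 6  # -> m = 6
flag = x != m  # -> flag = True

Answer: True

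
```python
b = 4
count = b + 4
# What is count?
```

Trace (tracking count):
b = 4  # -> b = 4
count = b + 4  # -> count = 8

Answer: 8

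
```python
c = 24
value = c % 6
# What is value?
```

Trace (tracking value):
c = 24  # -> c = 24
value = c % 6  # -> value = 0

Answer: 0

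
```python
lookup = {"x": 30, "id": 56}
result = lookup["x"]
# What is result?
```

Answer: 30

Derivation:
Trace (tracking result):
lookup = {'x': 30, 'id': 56}  # -> lookup = {'x': 30, 'id': 56}
result = lookup['x']  # -> result = 30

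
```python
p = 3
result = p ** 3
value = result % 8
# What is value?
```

Answer: 3

Derivation:
Trace (tracking value):
p = 3  # -> p = 3
result = p ** 3  # -> result = 27
value = result % 8  # -> value = 3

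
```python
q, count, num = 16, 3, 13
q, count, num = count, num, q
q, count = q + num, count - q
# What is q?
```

Answer: 19

Derivation:
Trace (tracking q):
q, count, num = (16, 3, 13)  # -> q = 16, count = 3, num = 13
q, count, num = (count, num, q)  # -> q = 3, count = 13, num = 16
q, count = (q + num, count - q)  # -> q = 19, count = 10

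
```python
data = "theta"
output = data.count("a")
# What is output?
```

Answer: 1

Derivation:
Trace (tracking output):
data = 'theta'  # -> data = 'theta'
output = data.count('a')  # -> output = 1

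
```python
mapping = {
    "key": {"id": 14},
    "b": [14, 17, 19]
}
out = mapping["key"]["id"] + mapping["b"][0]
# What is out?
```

Answer: 28

Derivation:
Trace (tracking out):
mapping = {'key': {'id': 14}, 'b': [14, 17, 19]}  # -> mapping = {'key': {'id': 14}, 'b': [14, 17, 19]}
out = mapping['key']['id'] + mapping['b'][0]  # -> out = 28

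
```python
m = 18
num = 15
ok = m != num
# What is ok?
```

Trace (tracking ok):
m = 18  # -> m = 18
num = 15  # -> num = 15
ok = m != num  # -> ok = True

Answer: True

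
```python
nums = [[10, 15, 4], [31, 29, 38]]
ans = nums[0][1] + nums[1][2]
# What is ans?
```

Answer: 53

Derivation:
Trace (tracking ans):
nums = [[10, 15, 4], [31, 29, 38]]  # -> nums = [[10, 15, 4], [31, 29, 38]]
ans = nums[0][1] + nums[1][2]  # -> ans = 53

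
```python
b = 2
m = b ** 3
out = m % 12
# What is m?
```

Answer: 8

Derivation:
Trace (tracking m):
b = 2  # -> b = 2
m = b ** 3  # -> m = 8
out = m % 12  # -> out = 8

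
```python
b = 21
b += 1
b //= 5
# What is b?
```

Answer: 4

Derivation:
Trace (tracking b):
b = 21  # -> b = 21
b += 1  # -> b = 22
b //= 5  # -> b = 4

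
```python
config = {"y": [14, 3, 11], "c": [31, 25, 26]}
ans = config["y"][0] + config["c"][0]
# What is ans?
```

Answer: 45

Derivation:
Trace (tracking ans):
config = {'y': [14, 3, 11], 'c': [31, 25, 26]}  # -> config = {'y': [14, 3, 11], 'c': [31, 25, 26]}
ans = config['y'][0] + config['c'][0]  # -> ans = 45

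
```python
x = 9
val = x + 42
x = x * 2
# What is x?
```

Trace (tracking x):
x = 9  # -> x = 9
val = x + 42  # -> val = 51
x = x * 2  # -> x = 18

Answer: 18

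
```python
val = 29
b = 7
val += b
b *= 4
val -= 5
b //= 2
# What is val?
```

Trace (tracking val):
val = 29  # -> val = 29
b = 7  # -> b = 7
val += b  # -> val = 36
b *= 4  # -> b = 28
val -= 5  # -> val = 31
b //= 2  # -> b = 14

Answer: 31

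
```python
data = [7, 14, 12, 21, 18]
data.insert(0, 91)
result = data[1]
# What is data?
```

Trace (tracking data):
data = [7, 14, 12, 21, 18]  # -> data = [7, 14, 12, 21, 18]
data.insert(0, 91)  # -> data = [91, 7, 14, 12, 21, 18]
result = data[1]  # -> result = 7

Answer: [91, 7, 14, 12, 21, 18]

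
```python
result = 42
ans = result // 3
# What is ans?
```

Trace (tracking ans):
result = 42  # -> result = 42
ans = result // 3  # -> ans = 14

Answer: 14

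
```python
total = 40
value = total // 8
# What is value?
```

Answer: 5

Derivation:
Trace (tracking value):
total = 40  # -> total = 40
value = total // 8  # -> value = 5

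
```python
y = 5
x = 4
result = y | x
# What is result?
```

Answer: 5

Derivation:
Trace (tracking result):
y = 5  # -> y = 5
x = 4  # -> x = 4
result = y | x  # -> result = 5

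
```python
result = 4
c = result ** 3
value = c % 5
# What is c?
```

Answer: 64

Derivation:
Trace (tracking c):
result = 4  # -> result = 4
c = result ** 3  # -> c = 64
value = c % 5  # -> value = 4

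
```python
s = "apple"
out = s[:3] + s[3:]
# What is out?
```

Answer: 'apple'

Derivation:
Trace (tracking out):
s = 'apple'  # -> s = 'apple'
out = s[:3] + s[3:]  # -> out = 'apple'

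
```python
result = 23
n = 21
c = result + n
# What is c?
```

Answer: 44

Derivation:
Trace (tracking c):
result = 23  # -> result = 23
n = 21  # -> n = 21
c = result + n  # -> c = 44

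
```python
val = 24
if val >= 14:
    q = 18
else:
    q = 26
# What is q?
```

Answer: 18

Derivation:
Trace (tracking q):
val = 24  # -> val = 24
if val >= 14:  # condition is True
    q = 18  # -> q = 18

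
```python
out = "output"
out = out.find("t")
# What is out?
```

Trace (tracking out):
out = 'output'  # -> out = 'output'
out = out.find('t')  # -> out = 2

Answer: 2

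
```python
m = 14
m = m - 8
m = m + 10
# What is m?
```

Trace (tracking m):
m = 14  # -> m = 14
m = m - 8  # -> m = 6
m = m + 10  # -> m = 16

Answer: 16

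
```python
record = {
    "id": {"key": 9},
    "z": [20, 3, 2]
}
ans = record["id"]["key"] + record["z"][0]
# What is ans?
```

Answer: 29

Derivation:
Trace (tracking ans):
record = {'id': {'key': 9}, 'z': [20, 3, 2]}  # -> record = {'id': {'key': 9}, 'z': [20, 3, 2]}
ans = record['id']['key'] + record['z'][0]  # -> ans = 29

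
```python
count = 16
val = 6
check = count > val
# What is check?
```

Answer: True

Derivation:
Trace (tracking check):
count = 16  # -> count = 16
val = 6  # -> val = 6
check = count > val  # -> check = True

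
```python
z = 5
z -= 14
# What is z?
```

Trace (tracking z):
z = 5  # -> z = 5
z -= 14  # -> z = -9

Answer: -9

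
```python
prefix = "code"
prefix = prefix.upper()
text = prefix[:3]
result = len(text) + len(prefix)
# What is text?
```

Trace (tracking text):
prefix = 'code'  # -> prefix = 'code'
prefix = prefix.upper()  # -> prefix = 'CODE'
text = prefix[:3]  # -> text = 'COD'
result = len(text) + len(prefix)  # -> result = 7

Answer: 'COD'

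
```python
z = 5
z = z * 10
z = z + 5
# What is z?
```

Trace (tracking z):
z = 5  # -> z = 5
z = z * 10  # -> z = 50
z = z + 5  # -> z = 55

Answer: 55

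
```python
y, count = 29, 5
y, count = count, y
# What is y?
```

Answer: 5

Derivation:
Trace (tracking y):
y, count = (29, 5)  # -> y = 29, count = 5
y, count = (count, y)  # -> y = 5, count = 29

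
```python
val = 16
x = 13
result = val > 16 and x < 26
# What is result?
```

Answer: False

Derivation:
Trace (tracking result):
val = 16  # -> val = 16
x = 13  # -> x = 13
result = val > 16 and x < 26  # -> result = False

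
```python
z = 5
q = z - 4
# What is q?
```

Trace (tracking q):
z = 5  # -> z = 5
q = z - 4  # -> q = 1

Answer: 1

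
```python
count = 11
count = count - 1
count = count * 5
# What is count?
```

Answer: 50

Derivation:
Trace (tracking count):
count = 11  # -> count = 11
count = count - 1  # -> count = 10
count = count * 5  # -> count = 50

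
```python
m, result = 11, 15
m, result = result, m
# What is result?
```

Answer: 11

Derivation:
Trace (tracking result):
m, result = (11, 15)  # -> m = 11, result = 15
m, result = (result, m)  # -> m = 15, result = 11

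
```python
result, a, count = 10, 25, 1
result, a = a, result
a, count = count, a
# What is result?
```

Trace (tracking result):
result, a, count = (10, 25, 1)  # -> result = 10, a = 25, count = 1
result, a = (a, result)  # -> result = 25, a = 10
a, count = (count, a)  # -> a = 1, count = 10

Answer: 25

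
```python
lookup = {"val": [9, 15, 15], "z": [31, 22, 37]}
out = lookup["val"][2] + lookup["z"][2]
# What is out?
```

Answer: 52

Derivation:
Trace (tracking out):
lookup = {'val': [9, 15, 15], 'z': [31, 22, 37]}  # -> lookup = {'val': [9, 15, 15], 'z': [31, 22, 37]}
out = lookup['val'][2] + lookup['z'][2]  # -> out = 52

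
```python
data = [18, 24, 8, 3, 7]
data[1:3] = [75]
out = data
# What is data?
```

Answer: [18, 75, 3, 7]

Derivation:
Trace (tracking data):
data = [18, 24, 8, 3, 7]  # -> data = [18, 24, 8, 3, 7]
data[1:3] = [75]  # -> data = [18, 75, 3, 7]
out = data  # -> out = [18, 75, 3, 7]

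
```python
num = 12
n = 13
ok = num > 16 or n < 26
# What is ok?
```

Trace (tracking ok):
num = 12  # -> num = 12
n = 13  # -> n = 13
ok = num > 16 or n < 26  # -> ok = True

Answer: True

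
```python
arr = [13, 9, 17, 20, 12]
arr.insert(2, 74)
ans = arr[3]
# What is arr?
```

Trace (tracking arr):
arr = [13, 9, 17, 20, 12]  # -> arr = [13, 9, 17, 20, 12]
arr.insert(2, 74)  # -> arr = [13, 9, 74, 17, 20, 12]
ans = arr[3]  # -> ans = 17

Answer: [13, 9, 74, 17, 20, 12]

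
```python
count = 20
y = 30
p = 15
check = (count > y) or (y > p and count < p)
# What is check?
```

Trace (tracking check):
count = 20  # -> count = 20
y = 30  # -> y = 30
p = 15  # -> p = 15
check = count > y or (y > p and count < p)  # -> check = False

Answer: False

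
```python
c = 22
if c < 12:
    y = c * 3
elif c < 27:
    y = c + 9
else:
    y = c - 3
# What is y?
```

Answer: 31

Derivation:
Trace (tracking y):
c = 22  # -> c = 22
if c < 12:  # condition is False
elif c < 27:  # condition is True
    y = c + 9  # -> y = 31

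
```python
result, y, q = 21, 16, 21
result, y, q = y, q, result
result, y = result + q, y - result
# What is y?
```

Answer: 5

Derivation:
Trace (tracking y):
result, y, q = (21, 16, 21)  # -> result = 21, y = 16, q = 21
result, y, q = (y, q, result)  # -> result = 16, y = 21, q = 21
result, y = (result + q, y - result)  # -> result = 37, y = 5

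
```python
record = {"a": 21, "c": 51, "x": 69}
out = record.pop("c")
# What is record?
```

Answer: {'a': 21, 'x': 69}

Derivation:
Trace (tracking record):
record = {'a': 21, 'c': 51, 'x': 69}  # -> record = {'a': 21, 'c': 51, 'x': 69}
out = record.pop('c')  # -> out = 51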